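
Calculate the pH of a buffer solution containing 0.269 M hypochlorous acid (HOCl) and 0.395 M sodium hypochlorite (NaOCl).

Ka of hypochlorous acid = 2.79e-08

pKa = -log(2.79e-08) = 7.55. pH = pKa + log([A⁻]/[HA]) = 7.55 + log(0.395/0.269)

pH = 7.72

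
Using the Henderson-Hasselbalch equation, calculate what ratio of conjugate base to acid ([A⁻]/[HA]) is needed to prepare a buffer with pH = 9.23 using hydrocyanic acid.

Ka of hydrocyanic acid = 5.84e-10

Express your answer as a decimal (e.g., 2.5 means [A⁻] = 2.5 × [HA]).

pKa = -log(5.84e-10) = 9.2336. pH = pKa + log([A⁻]/[HA]), so log([A⁻]/[HA]) = pH − pKa = 9.23 − 9.2336 = -0.0036. [A⁻]/[HA] = 10^(-0.0036) = 0.992

[A⁻]/[HA] = 0.992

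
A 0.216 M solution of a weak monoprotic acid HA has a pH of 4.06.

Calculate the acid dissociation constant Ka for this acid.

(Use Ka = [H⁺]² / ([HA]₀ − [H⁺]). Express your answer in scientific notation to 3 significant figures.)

[H⁺] = 10^(−pH) = 10^(−4.06) = 8.710e-05 M. For HA ⇌ H⁺ + A⁻, Ka = [H⁺][A⁻]/[HA] = [H⁺]² / ([HA]₀ − [H⁺]) = (8.710e-05)² / (0.216 − 8.710e-05) = 3.51e-08.

K_a = 3.51e-08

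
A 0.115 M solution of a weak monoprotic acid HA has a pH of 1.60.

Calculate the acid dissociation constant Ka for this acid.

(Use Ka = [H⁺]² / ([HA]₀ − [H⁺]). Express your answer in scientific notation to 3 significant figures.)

[H⁺] = 10^(−pH) = 10^(−1.60) = 2.512e-02 M. For HA ⇌ H⁺ + A⁻, Ka = [H⁺][A⁻]/[HA] = [H⁺]² / ([HA]₀ − [H⁺]) = (2.512e-02)² / (0.115 − 2.512e-02) = 7.02e-03.

K_a = 7.02e-03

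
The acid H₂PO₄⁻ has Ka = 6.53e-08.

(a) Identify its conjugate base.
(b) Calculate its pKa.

(a) The conjugate base is formed by removing one H⁺ from H₂PO₄⁻, giving HPO₄²⁻. (b) pKa = -log(Ka) = -log(6.53e-08) = 7.19.

Conjugate base: HPO₄²⁻; pK_a = 7.19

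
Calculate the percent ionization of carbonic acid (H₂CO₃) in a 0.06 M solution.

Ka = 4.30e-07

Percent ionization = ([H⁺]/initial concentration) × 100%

Using Ka equilibrium: x² + Ka×x - Ka×C = 0. Solving: [H⁺] = 1.6041e-04. Percent = (1.6041e-04/0.06) × 100

Percent ionization = 0.267%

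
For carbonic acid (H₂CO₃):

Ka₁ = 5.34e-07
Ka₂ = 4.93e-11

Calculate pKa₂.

pKa₂ = -log(Ka₂) = -log(4.93e-11) = 10.31.

pK_{a2} = 10.31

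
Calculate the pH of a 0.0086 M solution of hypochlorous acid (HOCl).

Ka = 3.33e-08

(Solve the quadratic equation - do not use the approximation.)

x² + Ka×x - Ka×C = 0. Using quadratic formula: [H⁺] = 1.6906e-05

pH = 4.77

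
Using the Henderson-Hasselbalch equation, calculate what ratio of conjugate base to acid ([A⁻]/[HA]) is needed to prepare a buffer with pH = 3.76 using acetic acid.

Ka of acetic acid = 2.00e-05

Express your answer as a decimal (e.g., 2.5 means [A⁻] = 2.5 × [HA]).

pKa = -log(2.00e-05) = 4.6990. pH = pKa + log([A⁻]/[HA]), so log([A⁻]/[HA]) = pH − pKa = 3.76 − 4.6990 = -0.9390. [A⁻]/[HA] = 10^(-0.9390) = 0.115

[A⁻]/[HA] = 0.115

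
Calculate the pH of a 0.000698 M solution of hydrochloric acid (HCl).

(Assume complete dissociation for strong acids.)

[H⁺] = 0.000698 M for strong acid. pH = -log[H⁺] = -log(0.000698)

pH = 3.16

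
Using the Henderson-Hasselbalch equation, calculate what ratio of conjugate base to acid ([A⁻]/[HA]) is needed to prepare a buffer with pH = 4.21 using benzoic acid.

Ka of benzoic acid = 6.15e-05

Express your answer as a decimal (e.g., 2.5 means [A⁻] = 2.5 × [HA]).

pKa = -log(6.15e-05) = 4.2111. pH = pKa + log([A⁻]/[HA]), so log([A⁻]/[HA]) = pH − pKa = 4.21 − 4.2111 = -0.0011. [A⁻]/[HA] = 10^(-0.0011) = 0.997

[A⁻]/[HA] = 0.997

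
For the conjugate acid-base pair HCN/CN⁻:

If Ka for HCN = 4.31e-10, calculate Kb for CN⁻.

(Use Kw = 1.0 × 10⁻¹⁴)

For a conjugate pair Ka × Kb = Kw, so Kb = Kw/Ka = 1.0 × 10⁻¹⁴ / 4.31e-10 = 2.32e-05.

K_b = 2.32e-05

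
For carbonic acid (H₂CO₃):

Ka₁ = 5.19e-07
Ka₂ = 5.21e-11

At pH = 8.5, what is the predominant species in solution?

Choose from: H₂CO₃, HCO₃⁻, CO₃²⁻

pKa₁ = 6.28, pKa₂ = 10.28. For a polyprotic acid the predominant species crosses at each pKa: below pKa_n the protonated form dominates, above it the deprotonated form does. At pH = 8.5, the predominant species is HCO₃⁻.

HCO₃⁻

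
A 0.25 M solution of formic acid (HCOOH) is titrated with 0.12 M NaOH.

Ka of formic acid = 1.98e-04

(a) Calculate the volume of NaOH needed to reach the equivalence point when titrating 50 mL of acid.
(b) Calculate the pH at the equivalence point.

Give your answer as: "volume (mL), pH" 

moles acid = 0.25 × 50/1000 = 0.0125 mol; V_base = moles/0.12 × 1000 = 104.2 mL. At equivalence only the conjugate base is present: [A⁻] = 0.0125/0.154 = 8.1081e-02 M. Kb = Kw/Ka = 5.05e-11; [OH⁻] = √(Kb × [A⁻]) = 2.0236e-06; pOH = 5.69; pH = 14 - pOH = 8.31.

V = 104.2 mL, pH = 8.31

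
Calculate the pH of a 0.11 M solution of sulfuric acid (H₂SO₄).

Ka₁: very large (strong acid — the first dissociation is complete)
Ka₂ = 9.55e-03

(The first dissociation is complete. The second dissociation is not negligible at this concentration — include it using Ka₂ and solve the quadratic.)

First dissociation is complete: [H⁺]₀ = [HSO₄⁻]₀ = C = 0.11 M. Second dissociation HSO₄⁻ ⇌ H⁺ + SO₄²⁻: let x = [SO₄²⁻]. Ka₂ = (C + x)·x / (C − x) = 9.55e-03 → x² + (C + Ka₂)·x − Ka₂·C = 0 → x² + 0.11955·x − 1.051e-03 = 0. x = (−0.11955 + √(0.11955² + 4 × 1.051e-03)) / 2 = 8.2217e-03 M. [H⁺] = C + x = 0.11 + 8.2217e-03 = 1.1822e-01 M. pH = -log(1.1822e-01) = 0.93.

pH = 0.93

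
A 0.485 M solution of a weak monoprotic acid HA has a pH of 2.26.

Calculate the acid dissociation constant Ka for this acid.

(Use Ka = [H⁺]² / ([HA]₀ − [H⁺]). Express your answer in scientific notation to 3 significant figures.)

[H⁺] = 10^(−pH) = 10^(−2.26) = 5.495e-03 M. For HA ⇌ H⁺ + A⁻, Ka = [H⁺][A⁻]/[HA] = [H⁺]² / ([HA]₀ − [H⁺]) = (5.495e-03)² / (0.485 − 5.495e-03) = 6.30e-05.

K_a = 6.30e-05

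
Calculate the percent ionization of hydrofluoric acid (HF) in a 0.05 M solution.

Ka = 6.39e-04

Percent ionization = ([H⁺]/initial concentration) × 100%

Using Ka equilibrium: x² + Ka×x - Ka×C = 0. Solving: [H⁺] = 5.3420e-03. Percent = (5.3420e-03/0.05) × 100

Percent ionization = 10.7%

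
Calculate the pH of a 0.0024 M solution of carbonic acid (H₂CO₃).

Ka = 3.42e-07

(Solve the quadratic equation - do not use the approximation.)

x² + Ka×x - Ka×C = 0. Using quadratic formula: [H⁺] = 2.8479e-05

pH = 4.55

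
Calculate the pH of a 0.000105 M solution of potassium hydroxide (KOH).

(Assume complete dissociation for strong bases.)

[OH⁻] = 0.000105 M for strong base. pOH = -log[OH⁻] = 3.98, pH = 14 - pOH

pH = 10.02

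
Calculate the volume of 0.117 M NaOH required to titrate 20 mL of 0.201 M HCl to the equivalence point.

At equivalence: moles acid = moles base. moles HCl = 0.201 × 20/1000 = 0.00402 mol. V_base = moles / 0.117 × 1000 = 34.4 mL.

V_{base} = 34.4 mL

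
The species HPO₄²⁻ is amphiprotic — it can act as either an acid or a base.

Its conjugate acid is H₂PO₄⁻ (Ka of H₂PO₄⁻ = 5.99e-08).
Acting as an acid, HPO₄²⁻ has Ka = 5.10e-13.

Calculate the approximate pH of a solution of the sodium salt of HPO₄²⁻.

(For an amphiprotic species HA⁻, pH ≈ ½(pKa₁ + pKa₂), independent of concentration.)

pKa₁ = -log(5.99e-08) = 7.22; pKa₂ = -log(5.10e-13) = 12.29. For an amphiprotic species, pH ≈ ½(pKa₁ + pKa₂) = ½(7.22 + 12.29) = 9.76.

pH = 9.76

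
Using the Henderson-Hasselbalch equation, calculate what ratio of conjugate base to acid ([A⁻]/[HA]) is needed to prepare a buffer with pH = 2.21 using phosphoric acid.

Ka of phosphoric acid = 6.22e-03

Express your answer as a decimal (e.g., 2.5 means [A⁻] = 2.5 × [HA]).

pKa = -log(6.22e-03) = 2.2062. pH = pKa + log([A⁻]/[HA]), so log([A⁻]/[HA]) = pH − pKa = 2.21 − 2.2062 = 0.0038. [A⁻]/[HA] = 10^(0.0038) = 1.01

[A⁻]/[HA] = 1.01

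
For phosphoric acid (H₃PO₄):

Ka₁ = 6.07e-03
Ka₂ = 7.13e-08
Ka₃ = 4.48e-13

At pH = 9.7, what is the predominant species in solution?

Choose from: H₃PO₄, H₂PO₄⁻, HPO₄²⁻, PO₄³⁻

pKa₁ = 2.22, pKa₂ = 7.15, pKa₃ = 12.35. For a polyprotic acid the predominant species crosses at each pKa: below pKa_n the protonated form dominates, above it the deprotonated form does. At pH = 9.7, the predominant species is HPO₄²⁻.

HPO₄²⁻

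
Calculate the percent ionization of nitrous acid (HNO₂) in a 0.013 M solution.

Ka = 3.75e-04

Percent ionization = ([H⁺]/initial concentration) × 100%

Using Ka equilibrium: x² + Ka×x - Ka×C = 0. Solving: [H⁺] = 2.0284e-03. Percent = (2.0284e-03/0.013) × 100

Percent ionization = 15.6%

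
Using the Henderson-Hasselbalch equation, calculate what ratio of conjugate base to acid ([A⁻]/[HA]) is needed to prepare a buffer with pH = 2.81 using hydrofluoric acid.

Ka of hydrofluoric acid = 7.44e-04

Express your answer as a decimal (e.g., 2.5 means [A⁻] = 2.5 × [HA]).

pKa = -log(7.44e-04) = 3.1284. pH = pKa + log([A⁻]/[HA]), so log([A⁻]/[HA]) = pH − pKa = 2.81 − 3.1284 = -0.3184. [A⁻]/[HA] = 10^(-0.3184) = 0.480

[A⁻]/[HA] = 0.480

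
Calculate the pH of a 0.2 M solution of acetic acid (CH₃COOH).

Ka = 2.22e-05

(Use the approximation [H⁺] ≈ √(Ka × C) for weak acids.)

[H⁺] = √(Ka × C) = √(2.22e-05 × 0.2) = 2.1071e-03. pH = -log(2.1071e-03)

pH = 2.68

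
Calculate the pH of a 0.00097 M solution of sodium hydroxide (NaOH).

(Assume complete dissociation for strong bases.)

[OH⁻] = 0.00097 M for strong base. pOH = -log[OH⁻] = 3.01, pH = 14 - pOH

pH = 10.99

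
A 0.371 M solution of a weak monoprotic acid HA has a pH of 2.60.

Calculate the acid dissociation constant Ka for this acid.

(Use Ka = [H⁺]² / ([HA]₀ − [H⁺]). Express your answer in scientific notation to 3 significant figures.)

[H⁺] = 10^(−pH) = 10^(−2.60) = 2.512e-03 M. For HA ⇌ H⁺ + A⁻, Ka = [H⁺][A⁻]/[HA] = [H⁺]² / ([HA]₀ − [H⁺]) = (2.512e-03)² / (0.371 − 2.512e-03) = 1.71e-05.

K_a = 1.71e-05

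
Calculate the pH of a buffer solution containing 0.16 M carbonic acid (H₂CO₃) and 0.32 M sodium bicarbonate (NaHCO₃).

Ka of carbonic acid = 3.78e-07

pKa = -log(3.78e-07) = 6.42. pH = pKa + log([A⁻]/[HA]) = 6.42 + log(0.32/0.16)

pH = 6.72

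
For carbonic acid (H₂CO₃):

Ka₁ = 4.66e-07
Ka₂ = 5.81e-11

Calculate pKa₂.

pKa₂ = -log(Ka₂) = -log(5.81e-11) = 10.24.

pK_{a2} = 10.24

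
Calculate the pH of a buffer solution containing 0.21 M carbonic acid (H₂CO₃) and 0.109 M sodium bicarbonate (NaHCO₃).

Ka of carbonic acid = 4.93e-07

pKa = -log(4.93e-07) = 6.31. pH = pKa + log([A⁻]/[HA]) = 6.31 + log(0.109/0.21)

pH = 6.02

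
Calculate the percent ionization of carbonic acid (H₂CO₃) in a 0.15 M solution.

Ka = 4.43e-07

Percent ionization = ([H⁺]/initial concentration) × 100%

Using Ka equilibrium: x² + Ka×x - Ka×C = 0. Solving: [H⁺] = 2.5756e-04. Percent = (2.5756e-04/0.15) × 100

Percent ionization = 0.172%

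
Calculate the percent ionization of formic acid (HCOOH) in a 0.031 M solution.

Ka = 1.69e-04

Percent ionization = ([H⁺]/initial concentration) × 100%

Using Ka equilibrium: x² + Ka×x - Ka×C = 0. Solving: [H⁺] = 2.2059e-03. Percent = (2.2059e-03/0.031) × 100

Percent ionization = 7.12%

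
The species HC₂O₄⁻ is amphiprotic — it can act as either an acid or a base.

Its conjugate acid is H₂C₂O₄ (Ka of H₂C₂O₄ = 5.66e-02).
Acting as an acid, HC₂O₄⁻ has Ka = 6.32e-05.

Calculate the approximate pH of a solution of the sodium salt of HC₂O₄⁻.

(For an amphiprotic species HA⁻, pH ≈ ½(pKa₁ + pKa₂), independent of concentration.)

pKa₁ = -log(5.66e-02) = 1.25; pKa₂ = -log(6.32e-05) = 4.20. For an amphiprotic species, pH ≈ ½(pKa₁ + pKa₂) = ½(1.25 + 4.20) = 2.72.

pH = 2.72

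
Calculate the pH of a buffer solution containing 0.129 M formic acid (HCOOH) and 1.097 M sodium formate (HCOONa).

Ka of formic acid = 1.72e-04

pKa = -log(1.72e-04) = 3.76. pH = pKa + log([A⁻]/[HA]) = 3.76 + log(1.097/0.129)

pH = 4.69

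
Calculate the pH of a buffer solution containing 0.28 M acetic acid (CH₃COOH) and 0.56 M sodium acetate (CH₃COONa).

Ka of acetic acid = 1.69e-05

pKa = -log(1.69e-05) = 4.77. pH = pKa + log([A⁻]/[HA]) = 4.77 + log(0.56/0.28)

pH = 5.07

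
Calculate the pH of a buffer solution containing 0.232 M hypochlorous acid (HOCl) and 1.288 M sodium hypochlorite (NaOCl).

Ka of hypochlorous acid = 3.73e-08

pKa = -log(3.73e-08) = 7.43. pH = pKa + log([A⁻]/[HA]) = 7.43 + log(1.288/0.232)

pH = 8.17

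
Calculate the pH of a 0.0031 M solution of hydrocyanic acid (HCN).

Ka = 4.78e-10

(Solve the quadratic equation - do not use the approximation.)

x² + Ka×x - Ka×C = 0. Using quadratic formula: [H⁺] = 1.2171e-06

pH = 5.91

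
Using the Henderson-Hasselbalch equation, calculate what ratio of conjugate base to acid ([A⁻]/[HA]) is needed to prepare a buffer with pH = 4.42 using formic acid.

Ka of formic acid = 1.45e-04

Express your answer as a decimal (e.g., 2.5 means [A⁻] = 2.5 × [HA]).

pKa = -log(1.45e-04) = 3.8386. pH = pKa + log([A⁻]/[HA]), so log([A⁻]/[HA]) = pH − pKa = 4.42 − 3.8386 = 0.5814. [A⁻]/[HA] = 10^(0.5814) = 3.81

[A⁻]/[HA] = 3.81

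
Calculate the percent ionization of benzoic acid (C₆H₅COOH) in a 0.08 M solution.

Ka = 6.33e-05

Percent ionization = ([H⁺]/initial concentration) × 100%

Using Ka equilibrium: x² + Ka×x - Ka×C = 0. Solving: [H⁺] = 2.2189e-03. Percent = (2.2189e-03/0.08) × 100

Percent ionization = 2.77%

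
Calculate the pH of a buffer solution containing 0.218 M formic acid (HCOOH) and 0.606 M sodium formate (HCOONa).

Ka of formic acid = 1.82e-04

pKa = -log(1.82e-04) = 3.74. pH = pKa + log([A⁻]/[HA]) = 3.74 + log(0.606/0.218)

pH = 4.18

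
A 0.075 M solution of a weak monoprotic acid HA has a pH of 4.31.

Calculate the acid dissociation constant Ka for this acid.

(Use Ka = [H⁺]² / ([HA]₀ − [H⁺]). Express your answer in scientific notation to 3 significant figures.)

[H⁺] = 10^(−pH) = 10^(−4.31) = 4.898e-05 M. For HA ⇌ H⁺ + A⁻, Ka = [H⁺][A⁻]/[HA] = [H⁺]² / ([HA]₀ − [H⁺]) = (4.898e-05)² / (0.075 − 4.898e-05) = 3.20e-08.

K_a = 3.20e-08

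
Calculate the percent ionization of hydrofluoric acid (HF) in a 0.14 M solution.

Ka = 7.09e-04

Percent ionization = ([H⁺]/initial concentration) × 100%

Using Ka equilibrium: x² + Ka×x - Ka×C = 0. Solving: [H⁺] = 9.6147e-03. Percent = (9.6147e-03/0.14) × 100

Percent ionization = 6.87%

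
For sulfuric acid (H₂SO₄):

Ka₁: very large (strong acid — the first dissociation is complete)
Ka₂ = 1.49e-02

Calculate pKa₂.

pKa₂ = -log(Ka₂) = -log(1.49e-02) = 1.83.

pK_{a2} = 1.83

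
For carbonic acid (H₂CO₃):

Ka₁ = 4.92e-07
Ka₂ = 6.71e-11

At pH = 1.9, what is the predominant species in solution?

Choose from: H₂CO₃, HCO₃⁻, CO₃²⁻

pKa₁ = 6.31, pKa₂ = 10.17. For a polyprotic acid the predominant species crosses at each pKa: below pKa_n the protonated form dominates, above it the deprotonated form does. At pH = 1.9, the predominant species is H₂CO₃.

H₂CO₃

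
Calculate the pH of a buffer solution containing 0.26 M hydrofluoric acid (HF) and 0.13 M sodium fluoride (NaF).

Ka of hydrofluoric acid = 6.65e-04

pKa = -log(6.65e-04) = 3.18. pH = pKa + log([A⁻]/[HA]) = 3.18 + log(0.13/0.26)

pH = 2.88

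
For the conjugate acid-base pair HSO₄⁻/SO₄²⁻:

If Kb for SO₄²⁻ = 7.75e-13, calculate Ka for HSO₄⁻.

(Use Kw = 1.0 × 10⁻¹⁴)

For a conjugate pair Ka × Kb = Kw, so Ka = Kw/Kb = 1.0 × 10⁻¹⁴ / 7.75e-13 = 1.29e-02.

K_a = 1.29e-02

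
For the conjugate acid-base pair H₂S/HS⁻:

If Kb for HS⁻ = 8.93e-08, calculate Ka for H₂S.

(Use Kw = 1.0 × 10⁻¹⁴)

For a conjugate pair Ka × Kb = Kw, so Ka = Kw/Kb = 1.0 × 10⁻¹⁴ / 8.93e-08 = 1.12e-07.

K_a = 1.12e-07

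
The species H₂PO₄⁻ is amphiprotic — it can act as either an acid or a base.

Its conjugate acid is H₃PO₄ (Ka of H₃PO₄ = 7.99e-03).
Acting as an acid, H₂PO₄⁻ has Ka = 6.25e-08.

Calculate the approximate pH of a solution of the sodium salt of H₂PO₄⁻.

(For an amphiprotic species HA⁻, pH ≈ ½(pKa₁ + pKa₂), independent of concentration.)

pKa₁ = -log(7.99e-03) = 2.10; pKa₂ = -log(6.25e-08) = 7.20. For an amphiprotic species, pH ≈ ½(pKa₁ + pKa₂) = ½(2.10 + 7.20) = 4.65.

pH = 4.65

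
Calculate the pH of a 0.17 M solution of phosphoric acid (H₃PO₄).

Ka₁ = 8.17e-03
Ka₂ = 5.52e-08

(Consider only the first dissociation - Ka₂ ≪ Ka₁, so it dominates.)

First dissociation dominates. From Ka₁ = [H⁺][HA⁻]/[H₂A], x² + Ka₁·x − Ka₁·C = 0 with C = 0.17 M and Ka₁ = 8.17e-03. Solving: [H⁺] = (−Ka₁ + √(Ka₁² + 4·Ka₁·C)) / 2 = 3.3406e-02 M. pH = -log(3.3406e-02) = 1.48.

pH = 1.48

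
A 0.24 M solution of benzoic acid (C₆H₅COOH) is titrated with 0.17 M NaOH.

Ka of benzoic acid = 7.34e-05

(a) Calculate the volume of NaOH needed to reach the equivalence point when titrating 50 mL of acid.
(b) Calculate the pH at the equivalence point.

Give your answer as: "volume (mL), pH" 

moles acid = 0.24 × 50/1000 = 0.012 mol; V_base = moles/0.17 × 1000 = 70.6 mL. At equivalence only the conjugate base is present: [A⁻] = 0.012/0.121 = 9.9512e-02 M. Kb = Kw/Ka = 1.36e-10; [OH⁻] = √(Kb × [A⁻]) = 3.6821e-06; pOH = 5.43; pH = 14 - pOH = 8.57.

V = 70.6 mL, pH = 8.57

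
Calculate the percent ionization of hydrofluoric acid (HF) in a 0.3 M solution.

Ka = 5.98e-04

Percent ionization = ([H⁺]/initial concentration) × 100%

Using Ka equilibrium: x² + Ka×x - Ka×C = 0. Solving: [H⁺] = 1.3098e-02. Percent = (1.3098e-02/0.3) × 100

Percent ionization = 4.37%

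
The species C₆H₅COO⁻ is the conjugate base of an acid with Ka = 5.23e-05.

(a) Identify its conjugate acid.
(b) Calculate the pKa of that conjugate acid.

(a) The conjugate acid is formed by adding one H⁺ to C₆H₅COO⁻, giving C₆H₅COOH. (b) pKa = -log(Ka) = -log(5.23e-05) = 4.28.

Conjugate acid: C₆H₅COOH; pK_a = 4.28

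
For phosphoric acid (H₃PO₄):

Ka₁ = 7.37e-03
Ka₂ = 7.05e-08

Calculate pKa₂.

pKa₂ = -log(Ka₂) = -log(7.05e-08) = 7.15.

pK_{a2} = 7.15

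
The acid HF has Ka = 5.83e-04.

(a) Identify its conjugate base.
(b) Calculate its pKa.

(a) The conjugate base is formed by removing one H⁺ from HF, giving F⁻. (b) pKa = -log(Ka) = -log(5.83e-04) = 3.23.

Conjugate base: F⁻; pK_a = 3.23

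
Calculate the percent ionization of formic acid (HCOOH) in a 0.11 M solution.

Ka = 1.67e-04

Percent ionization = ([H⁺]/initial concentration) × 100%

Using Ka equilibrium: x² + Ka×x - Ka×C = 0. Solving: [H⁺] = 4.2033e-03. Percent = (4.2033e-03/0.11) × 100

Percent ionization = 3.82%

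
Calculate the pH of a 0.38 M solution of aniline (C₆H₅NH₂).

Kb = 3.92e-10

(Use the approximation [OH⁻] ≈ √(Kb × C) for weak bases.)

[OH⁻] = √(Kb × C) = √(3.92e-10 × 0.38) = 1.2205e-05. pOH = 4.91, pH = 14 - pOH

pH = 9.09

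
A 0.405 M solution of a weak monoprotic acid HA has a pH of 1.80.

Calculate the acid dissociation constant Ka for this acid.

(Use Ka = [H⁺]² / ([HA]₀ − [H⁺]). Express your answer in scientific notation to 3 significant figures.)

[H⁺] = 10^(−pH) = 10^(−1.80) = 1.585e-02 M. For HA ⇌ H⁺ + A⁻, Ka = [H⁺][A⁻]/[HA] = [H⁺]² / ([HA]₀ − [H⁺]) = (1.585e-02)² / (0.405 − 1.585e-02) = 6.45e-04.

K_a = 6.45e-04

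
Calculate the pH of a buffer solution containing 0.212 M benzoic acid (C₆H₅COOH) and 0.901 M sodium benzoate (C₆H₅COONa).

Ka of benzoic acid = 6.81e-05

pKa = -log(6.81e-05) = 4.17. pH = pKa + log([A⁻]/[HA]) = 4.17 + log(0.901/0.212)

pH = 4.80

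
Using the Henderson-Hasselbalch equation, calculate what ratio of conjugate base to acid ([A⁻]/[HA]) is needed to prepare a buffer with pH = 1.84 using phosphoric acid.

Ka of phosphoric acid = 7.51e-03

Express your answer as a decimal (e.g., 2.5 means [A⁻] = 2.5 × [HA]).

pKa = -log(7.51e-03) = 2.1244. pH = pKa + log([A⁻]/[HA]), so log([A⁻]/[HA]) = pH − pKa = 1.84 − 2.1244 = -0.2844. [A⁻]/[HA] = 10^(-0.2844) = 0.520

[A⁻]/[HA] = 0.520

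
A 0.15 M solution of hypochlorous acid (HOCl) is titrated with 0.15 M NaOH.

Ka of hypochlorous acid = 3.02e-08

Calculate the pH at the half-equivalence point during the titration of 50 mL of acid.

At half-equivalence [HA] = [A⁻], so Henderson-Hasselbalch gives pH = pKa = -log(3.02e-08) = 7.52.

pH = pKa = 7.52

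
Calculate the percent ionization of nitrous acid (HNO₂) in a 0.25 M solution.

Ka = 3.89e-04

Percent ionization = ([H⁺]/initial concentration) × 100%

Using Ka equilibrium: x² + Ka×x - Ka×C = 0. Solving: [H⁺] = 9.6690e-03. Percent = (9.6690e-03/0.25) × 100

Percent ionization = 3.87%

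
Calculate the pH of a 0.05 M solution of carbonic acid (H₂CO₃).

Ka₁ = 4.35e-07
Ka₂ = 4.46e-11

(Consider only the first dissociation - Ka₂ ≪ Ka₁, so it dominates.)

First dissociation dominates. From Ka₁ = [H⁺][HA⁻]/[H₂A], x² + Ka₁·x − Ka₁·C = 0 with C = 0.05 M and Ka₁ = 4.35e-07. Solving: [H⁺] = (−Ka₁ + √(Ka₁² + 4·Ka₁·C)) / 2 = 1.4726e-04 M. pH = -log(1.4726e-04) = 3.83.

pH = 3.83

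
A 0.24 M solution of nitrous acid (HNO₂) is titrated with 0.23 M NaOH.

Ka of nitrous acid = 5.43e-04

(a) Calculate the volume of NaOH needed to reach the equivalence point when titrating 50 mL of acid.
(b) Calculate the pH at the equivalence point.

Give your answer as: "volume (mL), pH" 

moles acid = 0.24 × 50/1000 = 0.012 mol; V_base = moles/0.23 × 1000 = 52.2 mL. At equivalence only the conjugate base is present: [A⁻] = 0.012/0.102 = 1.1745e-01 M. Kb = Kw/Ka = 1.84e-11; [OH⁻] = √(Kb × [A⁻]) = 1.4707e-06; pOH = 5.83; pH = 14 - pOH = 8.17.

V = 52.2 mL, pH = 8.17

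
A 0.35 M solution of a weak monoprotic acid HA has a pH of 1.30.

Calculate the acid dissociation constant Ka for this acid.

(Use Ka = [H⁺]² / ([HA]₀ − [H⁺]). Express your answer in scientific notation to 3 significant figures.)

[H⁺] = 10^(−pH) = 10^(−1.30) = 5.012e-02 M. For HA ⇌ H⁺ + A⁻, Ka = [H⁺][A⁻]/[HA] = [H⁺]² / ([HA]₀ − [H⁺]) = (5.012e-02)² / (0.35 − 5.012e-02) = 8.38e-03.

K_a = 8.38e-03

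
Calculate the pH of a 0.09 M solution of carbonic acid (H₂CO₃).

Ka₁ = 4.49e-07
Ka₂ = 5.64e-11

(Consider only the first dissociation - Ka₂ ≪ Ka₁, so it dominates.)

First dissociation dominates. From Ka₁ = [H⁺][HA⁻]/[H₂A], x² + Ka₁·x − Ka₁·C = 0 with C = 0.09 M and Ka₁ = 4.49e-07. Solving: [H⁺] = (−Ka₁ + √(Ka₁² + 4·Ka₁·C)) / 2 = 2.0080e-04 M. pH = -log(2.0080e-04) = 3.70.

pH = 3.70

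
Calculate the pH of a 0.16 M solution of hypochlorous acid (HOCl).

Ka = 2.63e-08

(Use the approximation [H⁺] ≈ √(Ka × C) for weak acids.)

[H⁺] = √(Ka × C) = √(2.63e-08 × 0.16) = 6.4869e-05. pH = -log(6.4869e-05)

pH = 4.19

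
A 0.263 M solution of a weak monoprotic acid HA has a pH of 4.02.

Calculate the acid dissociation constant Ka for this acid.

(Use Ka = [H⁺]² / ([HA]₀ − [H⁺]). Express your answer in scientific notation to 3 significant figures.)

[H⁺] = 10^(−pH) = 10^(−4.02) = 9.550e-05 M. For HA ⇌ H⁺ + A⁻, Ka = [H⁺][A⁻]/[HA] = [H⁺]² / ([HA]₀ − [H⁺]) = (9.550e-05)² / (0.263 − 9.550e-05) = 3.47e-08.

K_a = 3.47e-08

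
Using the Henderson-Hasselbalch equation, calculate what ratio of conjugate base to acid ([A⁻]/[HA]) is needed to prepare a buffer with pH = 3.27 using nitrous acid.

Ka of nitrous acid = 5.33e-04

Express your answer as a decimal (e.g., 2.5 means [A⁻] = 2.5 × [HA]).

pKa = -log(5.33e-04) = 3.2733. pH = pKa + log([A⁻]/[HA]), so log([A⁻]/[HA]) = pH − pKa = 3.27 − 3.2733 = -0.0033. [A⁻]/[HA] = 10^(-0.0033) = 0.992

[A⁻]/[HA] = 0.992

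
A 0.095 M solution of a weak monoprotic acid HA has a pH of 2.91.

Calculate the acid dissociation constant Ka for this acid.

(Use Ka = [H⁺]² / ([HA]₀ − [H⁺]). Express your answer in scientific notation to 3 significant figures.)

[H⁺] = 10^(−pH) = 10^(−2.91) = 1.230e-03 M. For HA ⇌ H⁺ + A⁻, Ka = [H⁺][A⁻]/[HA] = [H⁺]² / ([HA]₀ − [H⁺]) = (1.230e-03)² / (0.095 − 1.230e-03) = 1.61e-05.

K_a = 1.61e-05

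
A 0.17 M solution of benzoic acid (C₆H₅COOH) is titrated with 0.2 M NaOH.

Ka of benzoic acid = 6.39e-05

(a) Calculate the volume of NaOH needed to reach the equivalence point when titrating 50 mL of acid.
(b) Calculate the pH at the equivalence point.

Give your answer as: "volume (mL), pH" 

moles acid = 0.17 × 50/1000 = 0.0085 mol; V_base = moles/0.2 × 1000 = 42.5 mL. At equivalence only the conjugate base is present: [A⁻] = 0.0085/0.092 = 9.1892e-02 M. Kb = Kw/Ka = 1.56e-10; [OH⁻] = √(Kb × [A⁻]) = 3.7922e-06; pOH = 5.42; pH = 14 - pOH = 8.58.

V = 42.5 mL, pH = 8.58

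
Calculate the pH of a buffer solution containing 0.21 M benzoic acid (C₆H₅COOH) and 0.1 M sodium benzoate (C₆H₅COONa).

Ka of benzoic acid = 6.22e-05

pKa = -log(6.22e-05) = 4.21. pH = pKa + log([A⁻]/[HA]) = 4.21 + log(0.1/0.21)

pH = 3.88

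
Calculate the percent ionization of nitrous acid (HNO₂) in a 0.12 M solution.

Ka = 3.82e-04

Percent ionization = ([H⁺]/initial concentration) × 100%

Using Ka equilibrium: x² + Ka×x - Ka×C = 0. Solving: [H⁺] = 6.5822e-03. Percent = (6.5822e-03/0.12) × 100

Percent ionization = 5.49%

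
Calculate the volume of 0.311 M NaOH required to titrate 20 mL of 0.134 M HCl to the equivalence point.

At equivalence: moles acid = moles base. moles HCl = 0.134 × 20/1000 = 0.00268 mol. V_base = moles / 0.311 × 1000 = 8.6 mL.

V_{base} = 8.6 mL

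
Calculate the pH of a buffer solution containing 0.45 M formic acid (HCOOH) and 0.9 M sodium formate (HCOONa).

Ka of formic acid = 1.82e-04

pKa = -log(1.82e-04) = 3.74. pH = pKa + log([A⁻]/[HA]) = 3.74 + log(0.9/0.45)

pH = 4.04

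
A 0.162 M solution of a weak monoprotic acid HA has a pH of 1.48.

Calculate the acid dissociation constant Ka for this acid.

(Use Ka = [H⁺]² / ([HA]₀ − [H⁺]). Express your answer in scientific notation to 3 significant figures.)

[H⁺] = 10^(−pH) = 10^(−1.48) = 3.311e-02 M. For HA ⇌ H⁺ + A⁻, Ka = [H⁺][A⁻]/[HA] = [H⁺]² / ([HA]₀ − [H⁺]) = (3.311e-02)² / (0.162 − 3.311e-02) = 8.51e-03.

K_a = 8.51e-03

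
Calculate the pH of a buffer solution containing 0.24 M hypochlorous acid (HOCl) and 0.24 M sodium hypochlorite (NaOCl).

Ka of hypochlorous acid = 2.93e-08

pKa = -log(2.93e-08) = 7.53. pH = pKa + log([A⁻]/[HA]) = 7.53 + log(0.24/0.24)

pH = 7.53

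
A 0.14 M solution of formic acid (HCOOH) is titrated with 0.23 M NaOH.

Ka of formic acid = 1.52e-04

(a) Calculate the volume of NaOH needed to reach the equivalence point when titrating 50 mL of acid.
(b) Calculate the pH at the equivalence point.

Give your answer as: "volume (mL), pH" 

moles acid = 0.14 × 50/1000 = 0.007 mol; V_base = moles/0.23 × 1000 = 30.4 mL. At equivalence only the conjugate base is present: [A⁻] = 0.007/0.080 = 8.7027e-02 M. Kb = Kw/Ka = 6.58e-11; [OH⁻] = √(Kb × [A⁻]) = 2.3928e-06; pOH = 5.62; pH = 14 - pOH = 8.38.

V = 30.4 mL, pH = 8.38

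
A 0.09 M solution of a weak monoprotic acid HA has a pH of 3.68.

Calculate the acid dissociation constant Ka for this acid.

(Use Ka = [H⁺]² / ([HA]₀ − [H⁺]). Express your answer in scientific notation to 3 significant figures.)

[H⁺] = 10^(−pH) = 10^(−3.68) = 2.089e-04 M. For HA ⇌ H⁺ + A⁻, Ka = [H⁺][A⁻]/[HA] = [H⁺]² / ([HA]₀ − [H⁺]) = (2.089e-04)² / (0.09 − 2.089e-04) = 4.86e-07.

K_a = 4.86e-07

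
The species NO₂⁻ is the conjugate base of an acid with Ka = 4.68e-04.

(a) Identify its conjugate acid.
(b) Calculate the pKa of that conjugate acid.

(a) The conjugate acid is formed by adding one H⁺ to NO₂⁻, giving HNO₂. (b) pKa = -log(Ka) = -log(4.68e-04) = 3.33.

Conjugate acid: HNO₂; pK_a = 3.33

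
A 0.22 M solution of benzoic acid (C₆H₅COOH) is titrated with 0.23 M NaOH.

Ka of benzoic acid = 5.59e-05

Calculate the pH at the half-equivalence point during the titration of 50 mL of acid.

At half-equivalence [HA] = [A⁻], so Henderson-Hasselbalch gives pH = pKa = -log(5.59e-05) = 4.25.

pH = pKa = 4.25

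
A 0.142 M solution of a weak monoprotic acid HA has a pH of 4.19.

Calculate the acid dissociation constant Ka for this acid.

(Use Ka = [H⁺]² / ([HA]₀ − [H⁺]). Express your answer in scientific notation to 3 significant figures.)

[H⁺] = 10^(−pH) = 10^(−4.19) = 6.457e-05 M. For HA ⇌ H⁺ + A⁻, Ka = [H⁺][A⁻]/[HA] = [H⁺]² / ([HA]₀ − [H⁺]) = (6.457e-05)² / (0.142 − 6.457e-05) = 2.94e-08.

K_a = 2.94e-08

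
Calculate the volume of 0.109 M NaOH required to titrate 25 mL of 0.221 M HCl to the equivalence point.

At equivalence: moles acid = moles base. moles HCl = 0.221 × 25/1000 = 0.005525 mol. V_base = moles / 0.109 × 1000 = 50.7 mL.

V_{base} = 50.7 mL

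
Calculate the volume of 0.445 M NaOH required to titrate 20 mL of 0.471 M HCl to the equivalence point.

At equivalence: moles acid = moles base. moles HCl = 0.471 × 20/1000 = 0.00942 mol. V_base = moles / 0.445 × 1000 = 21.2 mL.

V_{base} = 21.2 mL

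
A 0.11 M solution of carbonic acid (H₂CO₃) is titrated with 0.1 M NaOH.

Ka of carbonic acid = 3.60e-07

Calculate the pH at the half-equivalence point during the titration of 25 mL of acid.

At half-equivalence [HA] = [A⁻], so Henderson-Hasselbalch gives pH = pKa = -log(3.60e-07) = 6.44.

pH = pKa = 6.44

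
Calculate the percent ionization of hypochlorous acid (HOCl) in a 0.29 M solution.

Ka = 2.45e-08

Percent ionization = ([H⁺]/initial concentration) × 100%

Using Ka equilibrium: x² + Ka×x - Ka×C = 0. Solving: [H⁺] = 8.4279e-05. Percent = (8.4279e-05/0.29) × 100

Percent ionization = 0.0291%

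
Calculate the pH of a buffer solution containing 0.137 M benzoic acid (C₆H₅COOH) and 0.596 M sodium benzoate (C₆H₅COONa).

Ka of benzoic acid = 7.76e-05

pKa = -log(7.76e-05) = 4.11. pH = pKa + log([A⁻]/[HA]) = 4.11 + log(0.596/0.137)

pH = 4.75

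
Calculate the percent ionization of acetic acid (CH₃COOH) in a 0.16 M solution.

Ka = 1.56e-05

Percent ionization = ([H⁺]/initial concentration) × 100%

Using Ka equilibrium: x² + Ka×x - Ka×C = 0. Solving: [H⁺] = 1.5721e-03. Percent = (1.5721e-03/0.16) × 100

Percent ionization = 0.983%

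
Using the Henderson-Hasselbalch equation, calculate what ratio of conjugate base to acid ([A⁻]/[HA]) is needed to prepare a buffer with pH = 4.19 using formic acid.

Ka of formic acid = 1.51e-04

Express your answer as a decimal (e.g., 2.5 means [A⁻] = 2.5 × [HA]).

pKa = -log(1.51e-04) = 3.8210. pH = pKa + log([A⁻]/[HA]), so log([A⁻]/[HA]) = pH − pKa = 4.19 − 3.8210 = 0.3690. [A⁻]/[HA] = 10^(0.3690) = 2.34

[A⁻]/[HA] = 2.34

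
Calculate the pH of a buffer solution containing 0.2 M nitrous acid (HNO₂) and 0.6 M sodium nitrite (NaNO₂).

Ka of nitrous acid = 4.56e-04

pKa = -log(4.56e-04) = 3.34. pH = pKa + log([A⁻]/[HA]) = 3.34 + log(0.6/0.2)

pH = 3.82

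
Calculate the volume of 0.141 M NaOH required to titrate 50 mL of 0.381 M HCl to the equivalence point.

At equivalence: moles acid = moles base. moles HCl = 0.381 × 50/1000 = 0.01905 mol. V_base = moles / 0.141 × 1000 = 135.1 mL.

V_{base} = 135.1 mL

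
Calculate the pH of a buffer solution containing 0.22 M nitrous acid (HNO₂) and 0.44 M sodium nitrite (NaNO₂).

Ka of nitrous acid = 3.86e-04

pKa = -log(3.86e-04) = 3.41. pH = pKa + log([A⁻]/[HA]) = 3.41 + log(0.44/0.22)

pH = 3.71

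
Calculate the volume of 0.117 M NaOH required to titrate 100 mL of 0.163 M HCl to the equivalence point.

At equivalence: moles acid = moles base. moles HCl = 0.163 × 100/1000 = 0.0163 mol. V_base = moles / 0.117 × 1000 = 139.3 mL.

V_{base} = 139.3 mL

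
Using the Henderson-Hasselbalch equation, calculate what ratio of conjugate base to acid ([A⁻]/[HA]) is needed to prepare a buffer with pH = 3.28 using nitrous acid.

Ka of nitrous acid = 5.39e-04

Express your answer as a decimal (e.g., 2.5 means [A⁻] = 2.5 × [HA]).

pKa = -log(5.39e-04) = 3.2684. pH = pKa + log([A⁻]/[HA]), so log([A⁻]/[HA]) = pH − pKa = 3.28 − 3.2684 = 0.0116. [A⁻]/[HA] = 10^(0.0116) = 1.03

[A⁻]/[HA] = 1.03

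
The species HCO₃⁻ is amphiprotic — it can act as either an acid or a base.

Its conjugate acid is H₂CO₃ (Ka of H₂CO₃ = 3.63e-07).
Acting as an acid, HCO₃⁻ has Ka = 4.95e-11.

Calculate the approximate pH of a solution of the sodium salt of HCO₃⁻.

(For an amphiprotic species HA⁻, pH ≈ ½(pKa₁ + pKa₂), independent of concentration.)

pKa₁ = -log(3.63e-07) = 6.44; pKa₂ = -log(4.95e-11) = 10.31. For an amphiprotic species, pH ≈ ½(pKa₁ + pKa₂) = ½(6.44 + 10.31) = 8.37.

pH = 8.37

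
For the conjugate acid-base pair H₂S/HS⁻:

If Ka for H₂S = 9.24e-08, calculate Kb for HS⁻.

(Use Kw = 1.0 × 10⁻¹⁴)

For a conjugate pair Ka × Kb = Kw, so Kb = Kw/Ka = 1.0 × 10⁻¹⁴ / 9.24e-08 = 1.08e-07.

K_b = 1.08e-07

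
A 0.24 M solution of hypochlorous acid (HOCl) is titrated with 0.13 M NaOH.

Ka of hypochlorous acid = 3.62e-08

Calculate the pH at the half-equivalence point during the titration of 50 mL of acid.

At half-equivalence [HA] = [A⁻], so Henderson-Hasselbalch gives pH = pKa = -log(3.62e-08) = 7.44.

pH = pKa = 7.44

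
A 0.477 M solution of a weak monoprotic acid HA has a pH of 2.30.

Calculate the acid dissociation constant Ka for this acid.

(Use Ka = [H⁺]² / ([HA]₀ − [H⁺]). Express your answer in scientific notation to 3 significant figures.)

[H⁺] = 10^(−pH) = 10^(−2.30) = 5.012e-03 M. For HA ⇌ H⁺ + A⁻, Ka = [H⁺][A⁻]/[HA] = [H⁺]² / ([HA]₀ − [H⁺]) = (5.012e-03)² / (0.477 − 5.012e-03) = 5.32e-05.

K_a = 5.32e-05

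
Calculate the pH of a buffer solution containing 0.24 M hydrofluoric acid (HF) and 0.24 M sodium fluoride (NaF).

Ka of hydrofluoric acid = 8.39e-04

pKa = -log(8.39e-04) = 3.08. pH = pKa + log([A⁻]/[HA]) = 3.08 + log(0.24/0.24)

pH = 3.08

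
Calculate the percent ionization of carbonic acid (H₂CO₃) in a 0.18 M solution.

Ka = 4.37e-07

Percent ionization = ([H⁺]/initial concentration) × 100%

Using Ka equilibrium: x² + Ka×x - Ka×C = 0. Solving: [H⁺] = 2.8025e-04. Percent = (2.8025e-04/0.18) × 100

Percent ionization = 0.156%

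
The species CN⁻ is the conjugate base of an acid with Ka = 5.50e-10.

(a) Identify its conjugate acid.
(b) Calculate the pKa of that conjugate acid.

(a) The conjugate acid is formed by adding one H⁺ to CN⁻, giving HCN. (b) pKa = -log(Ka) = -log(5.50e-10) = 9.26.

Conjugate acid: HCN; pK_a = 9.26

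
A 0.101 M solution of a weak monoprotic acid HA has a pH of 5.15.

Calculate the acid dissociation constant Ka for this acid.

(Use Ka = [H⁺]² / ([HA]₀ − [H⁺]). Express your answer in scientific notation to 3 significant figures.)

[H⁺] = 10^(−pH) = 10^(−5.15) = 7.079e-06 M. For HA ⇌ H⁺ + A⁻, Ka = [H⁺][A⁻]/[HA] = [H⁺]² / ([HA]₀ − [H⁺]) = (7.079e-06)² / (0.101 − 7.079e-06) = 4.96e-10.

K_a = 4.96e-10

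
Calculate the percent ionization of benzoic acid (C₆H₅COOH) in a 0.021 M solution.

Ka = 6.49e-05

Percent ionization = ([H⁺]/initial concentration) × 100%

Using Ka equilibrium: x² + Ka×x - Ka×C = 0. Solving: [H⁺] = 1.1354e-03. Percent = (1.1354e-03/0.021) × 100

Percent ionization = 5.41%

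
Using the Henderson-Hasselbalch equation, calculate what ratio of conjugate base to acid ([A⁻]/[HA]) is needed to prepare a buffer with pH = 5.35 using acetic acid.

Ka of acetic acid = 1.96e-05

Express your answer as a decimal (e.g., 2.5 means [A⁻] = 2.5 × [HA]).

pKa = -log(1.96e-05) = 4.7077. pH = pKa + log([A⁻]/[HA]), so log([A⁻]/[HA]) = pH − pKa = 5.35 − 4.7077 = 0.6423. [A⁻]/[HA] = 10^(0.6423) = 4.39

[A⁻]/[HA] = 4.39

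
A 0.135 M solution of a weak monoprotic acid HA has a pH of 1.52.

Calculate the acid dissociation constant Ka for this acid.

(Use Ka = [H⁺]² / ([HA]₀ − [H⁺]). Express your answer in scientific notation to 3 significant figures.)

[H⁺] = 10^(−pH) = 10^(−1.52) = 3.020e-02 M. For HA ⇌ H⁺ + A⁻, Ka = [H⁺][A⁻]/[HA] = [H⁺]² / ([HA]₀ − [H⁺]) = (3.020e-02)² / (0.135 − 3.020e-02) = 8.70e-03.

K_a = 8.70e-03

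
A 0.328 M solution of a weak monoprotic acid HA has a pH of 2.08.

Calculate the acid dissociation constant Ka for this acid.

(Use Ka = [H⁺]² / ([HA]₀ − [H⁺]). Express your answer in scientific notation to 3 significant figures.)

[H⁺] = 10^(−pH) = 10^(−2.08) = 8.318e-03 M. For HA ⇌ H⁺ + A⁻, Ka = [H⁺][A⁻]/[HA] = [H⁺]² / ([HA]₀ − [H⁺]) = (8.318e-03)² / (0.328 − 8.318e-03) = 2.16e-04.

K_a = 2.16e-04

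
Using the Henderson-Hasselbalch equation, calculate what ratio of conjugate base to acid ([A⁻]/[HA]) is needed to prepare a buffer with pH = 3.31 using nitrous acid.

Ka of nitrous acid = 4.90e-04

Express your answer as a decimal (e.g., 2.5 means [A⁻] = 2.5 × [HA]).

pKa = -log(4.90e-04) = 3.3098. pH = pKa + log([A⁻]/[HA]), so log([A⁻]/[HA]) = pH − pKa = 3.31 − 3.3098 = 0.0002. [A⁻]/[HA] = 10^(0.0002) = 1.00

[A⁻]/[HA] = 1.00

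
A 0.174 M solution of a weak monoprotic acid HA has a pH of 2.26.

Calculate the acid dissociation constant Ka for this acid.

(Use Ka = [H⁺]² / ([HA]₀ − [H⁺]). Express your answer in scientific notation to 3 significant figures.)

[H⁺] = 10^(−pH) = 10^(−2.26) = 5.495e-03 M. For HA ⇌ H⁺ + A⁻, Ka = [H⁺][A⁻]/[HA] = [H⁺]² / ([HA]₀ − [H⁺]) = (5.495e-03)² / (0.174 − 5.495e-03) = 1.79e-04.

K_a = 1.79e-04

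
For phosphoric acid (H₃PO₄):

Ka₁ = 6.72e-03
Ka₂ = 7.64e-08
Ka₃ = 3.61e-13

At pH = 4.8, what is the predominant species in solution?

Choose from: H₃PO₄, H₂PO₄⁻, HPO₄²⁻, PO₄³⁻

pKa₁ = 2.17, pKa₂ = 7.12, pKa₃ = 12.44. For a polyprotic acid the predominant species crosses at each pKa: below pKa_n the protonated form dominates, above it the deprotonated form does. At pH = 4.8, the predominant species is H₂PO₄⁻.

H₂PO₄⁻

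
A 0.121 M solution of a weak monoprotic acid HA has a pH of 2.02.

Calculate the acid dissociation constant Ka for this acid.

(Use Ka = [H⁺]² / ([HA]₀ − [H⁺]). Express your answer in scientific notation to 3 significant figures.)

[H⁺] = 10^(−pH) = 10^(−2.02) = 9.550e-03 M. For HA ⇌ H⁺ + A⁻, Ka = [H⁺][A⁻]/[HA] = [H⁺]² / ([HA]₀ − [H⁺]) = (9.550e-03)² / (0.121 − 9.550e-03) = 8.18e-04.

K_a = 8.18e-04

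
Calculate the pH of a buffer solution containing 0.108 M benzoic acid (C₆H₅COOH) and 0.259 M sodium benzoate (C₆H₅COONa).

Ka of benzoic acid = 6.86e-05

pKa = -log(6.86e-05) = 4.16. pH = pKa + log([A⁻]/[HA]) = 4.16 + log(0.259/0.108)

pH = 4.54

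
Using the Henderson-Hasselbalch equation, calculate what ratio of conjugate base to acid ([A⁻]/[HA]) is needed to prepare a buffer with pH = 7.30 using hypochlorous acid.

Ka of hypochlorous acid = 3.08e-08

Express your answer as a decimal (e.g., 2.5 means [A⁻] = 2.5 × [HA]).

pKa = -log(3.08e-08) = 7.5114. pH = pKa + log([A⁻]/[HA]), so log([A⁻]/[HA]) = pH − pKa = 7.30 − 7.5114 = -0.2114. [A⁻]/[HA] = 10^(-0.2114) = 0.615

[A⁻]/[HA] = 0.615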